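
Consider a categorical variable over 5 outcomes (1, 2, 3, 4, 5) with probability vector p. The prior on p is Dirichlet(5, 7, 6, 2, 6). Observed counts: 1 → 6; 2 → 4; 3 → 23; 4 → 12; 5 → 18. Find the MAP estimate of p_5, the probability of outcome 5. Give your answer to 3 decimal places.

MAP estimate: 0.274

The posterior is Dirichlet(αᵢ + nᵢ) = Dirichlet(11, 11, 29, 14, 24).
For a Dirichlet(a₁,…,a_K) with all aᵢ > 1, the mode has j-th component (aⱼ − 1)/(Σaᵢ − K).
Here Σaᵢ = 89 and K = 5, so p_5 = (24 − 1)/(89 − 5) = 23/84 ≈ 0.274.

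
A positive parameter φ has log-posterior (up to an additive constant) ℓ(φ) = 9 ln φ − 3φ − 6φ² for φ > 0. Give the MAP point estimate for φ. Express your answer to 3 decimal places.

ℓ'(φ) = 9/φ − 3 − 12φ. Setting this to zero and multiplying by φ: 12φ² + 3φ − 9 = 0.
φ = (−3 + √(3² + 4·12·9)) / (2·12) = (−3 + √441) / 24 = (−3 + 21)/24 = 3/4.
ℓ''(φ) = −9/φ² − 12 < 0, confirming a maximum.

φ̂_MAP = 0.750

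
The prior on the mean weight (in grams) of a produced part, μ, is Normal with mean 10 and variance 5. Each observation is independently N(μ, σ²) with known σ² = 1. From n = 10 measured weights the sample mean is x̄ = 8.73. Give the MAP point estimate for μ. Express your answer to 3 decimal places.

n = 10, x̄ = 8.73.
For a Normal prior and Normal likelihood with known variance, the posterior is Normal; its mode equals its mean, the precision-weighted average.
Prior precision 1/σ₀² = 1/5 = 0.2; data precision n/σ² = 10/1 = 10.
μ̂ = (0.2·10 + 10·8.73) / (0.2 + 10) = 89.3/10.2 = 893/102 ≈ 8.755.

μ̂_MAP = 8.755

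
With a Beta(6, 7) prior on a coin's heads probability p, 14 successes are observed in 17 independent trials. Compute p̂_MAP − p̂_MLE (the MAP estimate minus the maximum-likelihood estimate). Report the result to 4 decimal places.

Posterior is Beta(20, 10); MAP = (20−1)/(30−2) = 19/28 ≈ 0.67857.
MLE ignores the prior: p̂_MLE = k/n = 14/17 ≈ 0.82353.
Difference = 19/28 − 14/17 = -69/476 ≈ -0.1450.

MAP − MLE = -0.1450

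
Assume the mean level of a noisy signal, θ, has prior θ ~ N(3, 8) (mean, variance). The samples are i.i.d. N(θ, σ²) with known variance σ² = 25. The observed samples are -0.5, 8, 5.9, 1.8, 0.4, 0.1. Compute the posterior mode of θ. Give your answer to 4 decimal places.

n = 6; x̄ = ((-0.5) + 8 + 5.9 + 1.8 + 0.4 + 0.1)/6 = 15.7/6 = 157/60 ≈ 2.6167.
For a Normal prior and Normal likelihood with known variance, the posterior is Normal; its mode equals its mean, the precision-weighted average.
Prior precision 1/σ₀² = 1/8 = 0.125; data precision n/σ² = 6/25 = 0.24.
θ̂ = (0.125·3 + 0.24·(157/60)) / (0.125 + 0.24) = 1.003/0.365 = 1003/365 ≈ 2.7479.

θ̂_MAP = 2.7479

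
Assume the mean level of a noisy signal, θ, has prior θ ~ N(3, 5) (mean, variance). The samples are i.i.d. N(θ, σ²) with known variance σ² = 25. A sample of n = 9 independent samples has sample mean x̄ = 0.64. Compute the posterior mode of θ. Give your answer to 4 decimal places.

θ̂_MAP = 1.4829

n = 9, x̄ = 0.64.
For a Normal prior and Normal likelihood with known variance, the posterior is Normal; its mode equals its mean, the precision-weighted average.
Prior precision 1/σ₀² = 1/5 = 0.2; data precision n/σ² = 9/25 = 0.36.
θ̂ = (0.2·3 + 0.36·0.64) / (0.2 + 0.36) = 0.8304/0.56 = 519/350 ≈ 1.4829.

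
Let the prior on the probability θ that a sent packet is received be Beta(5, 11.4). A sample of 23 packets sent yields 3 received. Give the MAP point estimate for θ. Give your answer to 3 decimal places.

θ̂_MAP = 0.187

Prior: Beta(5, 11.4).
Data: 3 successes in 23 trials. The binomial likelihood contributes θ^3(1−θ)^20, so the posterior is Beta(5+3, 11.4+20) = Beta(8, 31.4).
For Beta(a, b) with a, b > 1 the mode is (a−1)/(a+b−2) = 7/37.4 ≈ 0.187.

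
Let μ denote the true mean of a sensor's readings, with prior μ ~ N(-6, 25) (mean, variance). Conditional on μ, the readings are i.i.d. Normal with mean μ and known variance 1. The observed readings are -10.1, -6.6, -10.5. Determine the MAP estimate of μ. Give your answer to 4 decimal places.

n = 3; x̄ = ((-10.1) + (-6.6) + (-10.5))/3 = -27.2/3 = -136/15 ≈ -9.0667.
For a Normal prior and Normal likelihood with known variance, the posterior is Normal; its mode equals its mean, the precision-weighted average.
Prior precision 1/σ₀² = 1/25 = 0.04; data precision n/σ² = 3/1 = 3.
μ̂ = (0.04·(-6) + 3·(-136/15)) / (0.04 + 3) = (-27.44)/3.04 = -343/38 ≈ -9.0263.

μ̂_MAP = -9.0263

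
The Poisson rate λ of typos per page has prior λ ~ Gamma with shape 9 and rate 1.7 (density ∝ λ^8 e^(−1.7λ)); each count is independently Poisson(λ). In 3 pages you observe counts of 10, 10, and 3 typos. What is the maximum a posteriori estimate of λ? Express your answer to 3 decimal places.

λ̂_MAP = 6.596

Σxᵢ = 10+10+3 = 23, with n = 3.
Posterior ∝ λ^8e^(−1.7λ) · λ^23e^(−3λ) = λ^31e^(−4.7λ), i.e. Gamma(shape=32, rate=4.7).
The mode of a Gamma(a, b) with a ≥ 1 (shape–rate) is (a−1)/b = 31/4.7 ≈ 6.596.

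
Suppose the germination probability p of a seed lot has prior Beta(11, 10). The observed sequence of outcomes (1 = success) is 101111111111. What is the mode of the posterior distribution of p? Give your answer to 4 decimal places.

p̂_MAP = 0.6774

Prior: Beta(11, 10).
Data: 11 successes in 12 trials (from the sequence). The binomial likelihood contributes p^11(1−p)^1, so the posterior is Beta(11+11, 10+1) = Beta(22, 11).
For Beta(a, b) with a, b > 1 the mode is (a−1)/(a+b−2) = 21/31 ≈ 0.6774.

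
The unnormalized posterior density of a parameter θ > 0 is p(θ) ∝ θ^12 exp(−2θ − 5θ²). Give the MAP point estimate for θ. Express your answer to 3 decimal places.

ℓ'(θ) = 12/θ − 2 − 10θ. Setting this to zero and multiplying by θ: 10θ² + 2θ − 12 = 0.
θ = (−2 + √(2² + 4·10·12)) / (2·10) = (−2 + √484) / 20 = (−2 + 22)/20 = 1.
ℓ''(θ) = −12/θ² − 10 < 0, confirming a maximum.

θ̂_MAP = 1.000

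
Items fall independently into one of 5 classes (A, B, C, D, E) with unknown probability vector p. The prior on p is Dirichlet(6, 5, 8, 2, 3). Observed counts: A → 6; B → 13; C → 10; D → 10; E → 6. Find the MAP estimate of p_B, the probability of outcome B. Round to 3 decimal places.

MAP estimate of p_B = 0.266

The posterior is Dirichlet(αᵢ + nᵢ) = Dirichlet(12, 18, 18, 12, 9).
For a Dirichlet(a₁,…,a_K) with all aᵢ > 1, the mode has j-th component (aⱼ − 1)/(Σaᵢ − K).
Here Σaᵢ = 69 and K = 5, so p_B = (18 − 1)/(69 − 5) = 17/64 ≈ 0.266.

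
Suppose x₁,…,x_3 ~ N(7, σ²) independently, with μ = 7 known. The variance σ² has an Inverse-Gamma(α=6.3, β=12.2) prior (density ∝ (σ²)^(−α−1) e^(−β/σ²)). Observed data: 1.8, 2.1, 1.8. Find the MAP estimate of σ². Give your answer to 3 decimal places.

σ̂²_MAP = 5.823

Sum of squared deviations about the known mean: SS = (1.8−7)² + (2.1−7)² + (1.8−7)² = 78.09.
The Normal likelihood contributes (σ²)^(−n/2) exp(−SS/(2σ²)), so the posterior is Inverse-Gamma(α + n/2, β + SS/2) = Inverse-Gamma(7.8, 51.245).
The mode of Inverse-Gamma(a, b) is b/(a+1) = 51.245/8.8 ≈ 5.823.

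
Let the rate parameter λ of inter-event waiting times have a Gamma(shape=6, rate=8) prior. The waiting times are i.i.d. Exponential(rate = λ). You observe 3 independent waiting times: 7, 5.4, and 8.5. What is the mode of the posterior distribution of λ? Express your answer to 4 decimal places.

The Exponential(rate=λ) likelihood is ∝ λ^n e^(−λΣtᵢ). Here n = 3 and Σtᵢ = 7 + 5.4 + 8.5 = 20.9.
Posterior ∝ λ^5e^(−8λ) · λ^3e^(−20.9λ) = λ^8e^(−28.9λ), i.e. Gamma(9, 28.9).
Mode = (a−1)/b = 8/28.9 ≈ 0.2768.

λ̂_MAP = 0.2768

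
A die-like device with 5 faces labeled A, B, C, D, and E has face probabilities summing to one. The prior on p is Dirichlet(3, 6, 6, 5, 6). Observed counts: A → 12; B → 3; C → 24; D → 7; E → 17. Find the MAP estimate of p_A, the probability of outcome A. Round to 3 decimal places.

MAP estimate of p_A = 0.167

The posterior is Dirichlet(αᵢ + nᵢ) = Dirichlet(15, 9, 30, 12, 23).
For a Dirichlet(a₁,…,a_K) with all aᵢ > 1, the mode has j-th component (aⱼ − 1)/(Σaᵢ − K).
Here Σaᵢ = 89 and K = 5, so p_A = (15 − 1)/(89 − 5) = 14/84 ≈ 0.167.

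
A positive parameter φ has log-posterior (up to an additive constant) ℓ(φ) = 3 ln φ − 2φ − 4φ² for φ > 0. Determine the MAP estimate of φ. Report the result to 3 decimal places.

φ̂_MAP = 0.500

ℓ'(φ) = 3/φ − 2 − 8φ. Setting this to zero and multiplying by φ: 8φ² + 2φ − 3 = 0.
φ = (−2 + √(2² + 4·8·3)) / (2·8) = (−2 + √100) / 16 = (−2 + 10)/16 = 1/2.
ℓ''(φ) = −3/φ² − 8 < 0, confirming a maximum.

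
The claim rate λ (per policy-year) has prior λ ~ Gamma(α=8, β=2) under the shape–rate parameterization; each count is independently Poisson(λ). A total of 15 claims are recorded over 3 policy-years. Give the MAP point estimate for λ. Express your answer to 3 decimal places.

λ̂_MAP = 4.400

Σxᵢ = 15, n = 3.
Posterior ∝ λ^7e^(−2λ) · λ^15e^(−3λ) = λ^22e^(−5λ), i.e. Gamma(shape=23, rate=5).
The mode of a Gamma(a, b) with a ≥ 1 (shape–rate) is (a−1)/b = 22/5 ≈ 4.400.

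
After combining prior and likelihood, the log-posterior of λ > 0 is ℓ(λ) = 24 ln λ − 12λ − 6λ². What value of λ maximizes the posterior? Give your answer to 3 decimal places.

ℓ'(λ) = 24/λ − 12 − 12λ. Setting this to zero and multiplying by λ: 12λ² + 12λ − 24 = 0.
λ = (−12 + √(12² + 4·12·24)) / (2·12) = (−12 + √1296) / 24 = (−12 + 36)/24 = 1.
ℓ''(λ) = −24/λ² − 12 < 0, confirming a maximum.

λ̂_MAP = 1.000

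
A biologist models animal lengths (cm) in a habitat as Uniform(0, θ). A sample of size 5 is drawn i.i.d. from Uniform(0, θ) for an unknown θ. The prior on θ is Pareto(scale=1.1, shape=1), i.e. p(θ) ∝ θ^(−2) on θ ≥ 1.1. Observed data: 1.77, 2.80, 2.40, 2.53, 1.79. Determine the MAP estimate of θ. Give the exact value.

θ̂_MAP = 2.80

The Uniform(0, θ) likelihood is θ^(−n) for θ ≥ max(xᵢ), zero otherwise. Here max(xᵢ) = 2.80.
Posterior ∝ θ^(−2) · θ^(−5) = θ^(−7) on θ ≥ max(1.1, 2.80) = 2.80.
This density is strictly decreasing in θ, so the posterior mode lies at the lower boundary of the support.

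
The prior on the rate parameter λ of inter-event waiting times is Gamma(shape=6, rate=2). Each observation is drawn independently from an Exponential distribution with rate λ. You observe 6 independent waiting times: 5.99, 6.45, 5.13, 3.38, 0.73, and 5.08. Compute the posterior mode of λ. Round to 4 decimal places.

λ̂_MAP = 0.3825

The Exponential(rate=λ) likelihood is ∝ λ^n e^(−λΣtᵢ). Here n = 6 and Σtᵢ = 5.99 + 6.45 + 5.13 + 3.38 + 0.73 + 5.08 = 26.76.
Posterior ∝ λ^5e^(−2λ) · λ^6e^(−26.76λ) = λ^11e^(−28.76λ), i.e. Gamma(12, 28.76).
Mode = (a−1)/b = 11/28.76 ≈ 0.3825.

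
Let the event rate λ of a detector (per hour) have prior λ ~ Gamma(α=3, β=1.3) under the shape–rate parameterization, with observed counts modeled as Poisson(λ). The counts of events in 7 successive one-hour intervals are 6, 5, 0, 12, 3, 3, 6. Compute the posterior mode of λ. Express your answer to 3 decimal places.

Σxᵢ = 6+5+0+12+3+3+6 = 35, with n = 7.
Posterior ∝ λ^2e^(−1.3λ) · λ^35e^(−7λ) = λ^37e^(−8.3λ), i.e. Gamma(shape=38, rate=8.3).
The mode of a Gamma(a, b) with a ≥ 1 (shape–rate) is (a−1)/b = 37/8.3 ≈ 4.458.

λ̂_MAP = 4.458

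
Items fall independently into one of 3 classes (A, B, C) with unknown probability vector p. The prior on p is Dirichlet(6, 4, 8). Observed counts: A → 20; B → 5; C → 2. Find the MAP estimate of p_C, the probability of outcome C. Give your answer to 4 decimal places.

The posterior is Dirichlet(αᵢ + nᵢ) = Dirichlet(26, 9, 10).
For a Dirichlet(a₁,…,a_K) with all aᵢ > 1, the mode has j-th component (aⱼ − 1)/(Σaᵢ − K).
Here Σaᵢ = 45 and K = 3, so p_C = (10 − 1)/(45 − 3) = 9/42 ≈ 0.2143.

MAP estimate of p_C = 0.2143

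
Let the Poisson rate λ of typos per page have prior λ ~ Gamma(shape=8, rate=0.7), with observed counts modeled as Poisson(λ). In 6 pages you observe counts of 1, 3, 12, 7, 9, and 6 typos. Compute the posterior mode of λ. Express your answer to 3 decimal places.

Σxᵢ = 1+3+12+7+9+6 = 38, with n = 6.
Posterior ∝ λ^7e^(−0.7λ) · λ^38e^(−6λ) = λ^45e^(−6.7λ), i.e. Gamma(shape=46, rate=6.7).
The mode of a Gamma(a, b) with a ≥ 1 (shape–rate) is (a−1)/b = 45/6.7 ≈ 6.716.

λ̂_MAP = 6.716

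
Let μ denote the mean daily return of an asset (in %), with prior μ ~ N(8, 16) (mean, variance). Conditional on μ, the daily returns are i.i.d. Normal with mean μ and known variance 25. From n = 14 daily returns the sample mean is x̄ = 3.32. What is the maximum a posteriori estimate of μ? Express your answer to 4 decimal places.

n = 14, x̄ = 3.32.
For a Normal prior and Normal likelihood with known variance, the posterior is Normal; its mode equals its mean, the precision-weighted average.
Prior precision 1/σ₀² = 1/16 = 0.0625; data precision n/σ² = 14/25 = 0.56.
μ̂ = (0.0625·8 + 0.56·3.32) / (0.0625 + 0.56) = 2.3592/0.6225 = 7864/2075 ≈ 3.7899.

μ̂_MAP = 3.7899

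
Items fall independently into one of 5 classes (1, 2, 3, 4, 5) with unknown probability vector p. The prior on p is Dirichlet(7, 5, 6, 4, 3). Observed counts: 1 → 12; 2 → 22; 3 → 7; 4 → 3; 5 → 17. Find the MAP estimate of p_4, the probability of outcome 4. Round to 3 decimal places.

MAP estimate: 0.074

The posterior is Dirichlet(αᵢ + nᵢ) = Dirichlet(19, 27, 13, 7, 20).
For a Dirichlet(a₁,…,a_K) with all aᵢ > 1, the mode has j-th component (aⱼ − 1)/(Σaᵢ − K).
Here Σaᵢ = 86 and K = 5, so p_4 = (7 − 1)/(86 − 5) = 6/81 ≈ 0.074.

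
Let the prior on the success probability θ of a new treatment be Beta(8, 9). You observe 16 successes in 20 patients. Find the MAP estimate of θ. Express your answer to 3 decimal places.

Prior: Beta(8, 9).
Data: 16 successes in 20 trials. The binomial likelihood contributes θ^16(1−θ)^4, so the posterior is Beta(8+16, 9+4) = Beta(24, 13).
For Beta(a, b) with a, b > 1 the mode is (a−1)/(a+b−2) = 23/35 ≈ 0.657.

θ̂_MAP = 0.657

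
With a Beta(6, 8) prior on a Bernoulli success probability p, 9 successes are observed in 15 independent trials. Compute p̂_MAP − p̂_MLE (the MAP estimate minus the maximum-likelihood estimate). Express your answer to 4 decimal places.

Posterior is Beta(15, 14); MAP = (15−1)/(29−2) = 14/27 ≈ 0.51852.
MLE ignores the prior: p̂_MLE = k/n = 9/15 ≈ 0.60000.
Difference = 14/27 − 9/15 = -11/135 ≈ -0.0815.

MAP − MLE = -0.0815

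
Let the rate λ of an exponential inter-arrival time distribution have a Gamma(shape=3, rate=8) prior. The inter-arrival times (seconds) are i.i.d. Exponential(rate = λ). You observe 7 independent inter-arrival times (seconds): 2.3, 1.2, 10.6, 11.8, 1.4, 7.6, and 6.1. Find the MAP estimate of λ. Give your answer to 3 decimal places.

λ̂_MAP = 0.184

The Exponential(rate=λ) likelihood is ∝ λ^n e^(−λΣtᵢ). Here n = 7 and Σtᵢ = 2.3 + 1.2 + 10.6 + 11.8 + 1.4 + 7.6 + 6.1 = 41.
Posterior ∝ λ^2e^(−8λ) · λ^7e^(−41λ) = λ^9e^(−49λ), i.e. Gamma(10, 49).
Mode = (a−1)/b = 9/49 ≈ 0.184.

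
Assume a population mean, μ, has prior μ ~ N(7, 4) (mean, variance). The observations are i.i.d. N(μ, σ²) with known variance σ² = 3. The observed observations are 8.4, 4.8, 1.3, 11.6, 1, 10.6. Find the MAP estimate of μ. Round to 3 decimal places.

μ̂_MAP = 6.363

n = 6; x̄ = (8.4 + 4.8 + 1.3 + 11.6 + 1 + 10.6)/6 = 37.7/6 = 377/60 ≈ 6.2833.
For a Normal prior and Normal likelihood with known variance, the posterior is Normal; its mode equals its mean, the precision-weighted average.
Prior precision 1/σ₀² = 1/4 = 0.25; data precision n/σ² = 6/3 = 2.
μ̂ = (0.25·7 + 2·(377/60)) / (0.25 + 2) = (859/60)/2.25 = 859/135 ≈ 6.363.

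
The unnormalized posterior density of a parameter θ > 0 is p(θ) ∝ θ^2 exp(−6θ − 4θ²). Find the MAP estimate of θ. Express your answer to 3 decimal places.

θ̂_MAP = 0.250

ℓ'(θ) = 2/θ − 6 − 8θ. Setting this to zero and multiplying by θ: 8θ² + 6θ − 2 = 0.
θ = (−6 + √(6² + 4·8·2)) / (2·8) = (−6 + √100) / 16 = (−6 + 10)/16 = 1/4.
ℓ''(θ) = −2/θ² − 8 < 0, confirming a maximum.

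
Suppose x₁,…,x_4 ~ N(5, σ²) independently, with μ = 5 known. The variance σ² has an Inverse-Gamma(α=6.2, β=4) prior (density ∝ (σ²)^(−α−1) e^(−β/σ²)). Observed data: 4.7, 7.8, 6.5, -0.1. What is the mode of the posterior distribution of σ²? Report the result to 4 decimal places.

σ̂²_MAP = 2.4016

Sum of squared deviations about the known mean: SS = (4.7−5)² + (7.8−5)² + (6.5−5)² + (-0.1−5)² = 36.19.
The Normal likelihood contributes (σ²)^(−n/2) exp(−SS/(2σ²)), so the posterior is Inverse-Gamma(α + n/2, β + SS/2) = Inverse-Gamma(8.2, 22.095).
The mode of Inverse-Gamma(a, b) is b/(a+1) = 22.095/9.2 ≈ 2.4016.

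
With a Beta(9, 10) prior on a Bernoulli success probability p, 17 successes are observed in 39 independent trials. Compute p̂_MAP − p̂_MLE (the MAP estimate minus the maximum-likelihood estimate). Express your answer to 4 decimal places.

Posterior is Beta(26, 32); MAP = (26−1)/(58−2) = 25/56 ≈ 0.44643.
MLE ignores the prior: p̂_MLE = k/n = 17/39 ≈ 0.43590.
Difference = 25/56 − 17/39 = 23/2184 ≈ 0.0105.

MAP − MLE = 0.0105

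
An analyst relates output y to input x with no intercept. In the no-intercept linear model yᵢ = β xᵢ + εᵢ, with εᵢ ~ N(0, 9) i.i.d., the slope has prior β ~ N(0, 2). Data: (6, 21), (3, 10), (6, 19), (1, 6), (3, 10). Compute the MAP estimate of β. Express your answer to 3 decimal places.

log p(β | y) = −Σ(yᵢ − βxᵢ)²/(2·9) − β²/(2·2) + const.
Setting the derivative to zero: Σxᵢ(yᵢ − βxᵢ)/9 − β/2 = 0, so β = Σxᵢyᵢ / (Σxᵢ² + σ²/τ²).
Σxᵢyᵢ = 6·21 + 3·10 + 6·19 + 1·6 + 3·10 = 306; Σxᵢ² = 91; σ²/τ² = 4.5.
β̂_MAP = 306 / (91 + 4.5) = 306/95.5 ≈ 3.204.

β̂_MAP = 3.204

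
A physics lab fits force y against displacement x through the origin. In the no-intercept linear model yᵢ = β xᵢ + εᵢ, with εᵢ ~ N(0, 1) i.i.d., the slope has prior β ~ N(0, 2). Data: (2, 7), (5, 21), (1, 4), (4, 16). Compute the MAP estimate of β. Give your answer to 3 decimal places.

β̂_MAP = 4.022

log p(β | y) = −Σ(yᵢ − βxᵢ)²/(2·1) − β²/(2·2) + const.
Setting the derivative to zero: Σxᵢ(yᵢ − βxᵢ)/1 − β/2 = 0, so β = Σxᵢyᵢ / (Σxᵢ² + σ²/τ²).
Σxᵢyᵢ = 2·7 + 5·21 + 1·4 + 4·16 = 187; Σxᵢ² = 46; σ²/τ² = 0.5.
β̂_MAP = 187 / (46 + 0.5) = 187/46.5 ≈ 4.022.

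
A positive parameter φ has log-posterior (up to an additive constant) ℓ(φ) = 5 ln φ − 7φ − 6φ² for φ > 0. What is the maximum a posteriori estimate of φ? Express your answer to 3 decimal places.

ℓ'(φ) = 5/φ − 7 − 12φ. Setting this to zero and multiplying by φ: 12φ² + 7φ − 5 = 0.
φ = (−7 + √(7² + 4·12·5)) / (2·12) = (−7 + √289) / 24 = (−7 + 17)/24 = 5/12.
ℓ''(φ) = −5/φ² − 12 < 0, confirming a maximum.

φ̂_MAP = 0.417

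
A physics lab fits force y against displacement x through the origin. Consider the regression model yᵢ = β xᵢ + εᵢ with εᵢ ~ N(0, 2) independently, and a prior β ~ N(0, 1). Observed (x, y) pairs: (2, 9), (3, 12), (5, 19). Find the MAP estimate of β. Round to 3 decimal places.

log p(β | y) = −Σ(yᵢ − βxᵢ)²/(2·2) − β²/(2·1) + const.
Setting the derivative to zero: Σxᵢ(yᵢ − βxᵢ)/2 − β/1 = 0, so β = Σxᵢyᵢ / (Σxᵢ² + σ²/τ²).
Σxᵢyᵢ = 2·9 + 3·12 + 5·19 = 149; Σxᵢ² = 38; σ²/τ² = 2.
β̂_MAP = 149 / (38 + 2) = 149/40 ≈ 3.725.

β̂_MAP = 3.725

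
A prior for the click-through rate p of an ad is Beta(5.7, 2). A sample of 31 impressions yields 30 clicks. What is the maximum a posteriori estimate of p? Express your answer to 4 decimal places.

p̂_MAP = 0.9455

Prior: Beta(5.7, 2).
Data: 30 successes in 31 trials. The binomial likelihood contributes p^30(1−p)^1, so the posterior is Beta(5.7+30, 2+1) = Beta(35.7, 3).
For Beta(a, b) with a, b > 1 the mode is (a−1)/(a+b−2) = 34.7/36.7 ≈ 0.9455.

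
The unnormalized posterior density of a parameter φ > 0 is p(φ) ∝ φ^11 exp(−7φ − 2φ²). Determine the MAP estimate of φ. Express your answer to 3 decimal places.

φ̂_MAP = 1.000

ℓ'(φ) = 11/φ − 7 − 4φ. Setting this to zero and multiplying by φ: 4φ² + 7φ − 11 = 0.
φ = (−7 + √(7² + 4·4·11)) / (2·4) = (−7 + √225) / 8 = (−7 + 15)/8 = 1.
ℓ''(φ) = −11/φ² − 4 < 0, confirming a maximum.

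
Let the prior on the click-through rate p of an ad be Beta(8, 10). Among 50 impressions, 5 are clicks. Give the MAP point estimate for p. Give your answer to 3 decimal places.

p̂_MAP = 0.182

Prior: Beta(8, 10).
Data: 5 successes in 50 trials. The binomial likelihood contributes p^5(1−p)^45, so the posterior is Beta(8+5, 10+45) = Beta(13, 55).
For Beta(a, b) with a, b > 1 the mode is (a−1)/(a+b−2) = 12/66 ≈ 0.182.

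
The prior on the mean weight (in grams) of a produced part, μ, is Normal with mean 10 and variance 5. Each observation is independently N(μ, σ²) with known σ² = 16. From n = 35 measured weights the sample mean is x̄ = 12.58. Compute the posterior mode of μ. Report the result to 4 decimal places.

μ̂_MAP = 12.3639

n = 35, x̄ = 12.58.
For a Normal prior and Normal likelihood with known variance, the posterior is Normal; its mode equals its mean, the precision-weighted average.
Prior precision 1/σ₀² = 1/5 = 0.2; data precision n/σ² = 35/16 = 2.1875.
μ̂ = (0.2·10 + 2.1875·12.58) / (0.2 + 2.1875) = 29.51875/2.3875 = 4723/382 ≈ 12.3639.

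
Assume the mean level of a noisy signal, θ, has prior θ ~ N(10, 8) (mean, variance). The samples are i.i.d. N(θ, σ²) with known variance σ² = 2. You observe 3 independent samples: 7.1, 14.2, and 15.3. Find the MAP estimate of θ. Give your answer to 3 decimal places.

n = 3; x̄ = (7.1 + 14.2 + 15.3)/3 = 36.6/3 = 12.2.
For a Normal prior and Normal likelihood with known variance, the posterior is Normal; its mode equals its mean, the precision-weighted average.
Prior precision 1/σ₀² = 1/8 = 0.125; data precision n/σ² = 3/2 = 1.5.
θ̂ = (0.125·10 + 1.5·12.2) / (0.125 + 1.5) = 19.55/1.625 = 782/65 ≈ 12.031.

θ̂_MAP = 12.031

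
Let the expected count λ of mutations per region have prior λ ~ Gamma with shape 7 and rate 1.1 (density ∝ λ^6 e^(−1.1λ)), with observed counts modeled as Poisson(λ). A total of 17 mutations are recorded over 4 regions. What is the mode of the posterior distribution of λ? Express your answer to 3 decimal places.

Σxᵢ = 17, n = 4.
Posterior ∝ λ^6e^(−1.1λ) · λ^17e^(−4λ) = λ^23e^(−5.1λ), i.e. Gamma(shape=24, rate=5.1).
The mode of a Gamma(a, b) with a ≥ 1 (shape–rate) is (a−1)/b = 23/5.1 ≈ 4.510.

λ̂_MAP = 4.510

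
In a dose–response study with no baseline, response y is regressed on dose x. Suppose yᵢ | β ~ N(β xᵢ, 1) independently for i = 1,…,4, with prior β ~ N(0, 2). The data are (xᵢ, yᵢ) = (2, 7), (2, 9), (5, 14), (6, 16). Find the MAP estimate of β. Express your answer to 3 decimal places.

β̂_MAP = 2.849

log p(β | y) = −Σ(yᵢ − βxᵢ)²/(2·1) − β²/(2·2) + const.
Setting the derivative to zero: Σxᵢ(yᵢ − βxᵢ)/1 − β/2 = 0, so β = Σxᵢyᵢ / (Σxᵢ² + σ²/τ²).
Σxᵢyᵢ = 2·7 + 2·9 + 5·14 + 6·16 = 198; Σxᵢ² = 69; σ²/τ² = 0.5.
β̂_MAP = 198 / (69 + 0.5) = 198/69.5 ≈ 2.849.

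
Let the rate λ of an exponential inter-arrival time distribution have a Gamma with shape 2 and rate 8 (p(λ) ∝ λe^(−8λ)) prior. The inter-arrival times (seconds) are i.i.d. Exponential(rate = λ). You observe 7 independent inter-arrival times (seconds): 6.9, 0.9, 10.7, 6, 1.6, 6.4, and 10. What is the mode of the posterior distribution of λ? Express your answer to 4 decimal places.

λ̂_MAP = 0.1584

The Exponential(rate=λ) likelihood is ∝ λ^n e^(−λΣtᵢ). Here n = 7 and Σtᵢ = 6.9 + 0.9 + 10.7 + 6 + 1.6 + 6.4 + 10 = 42.5.
Posterior ∝ λe^(−8λ) · λ^7e^(−42.5λ) = λ^8e^(−50.5λ), i.e. Gamma(9, 50.5).
Mode = (a−1)/b = 8/50.5 ≈ 0.1584.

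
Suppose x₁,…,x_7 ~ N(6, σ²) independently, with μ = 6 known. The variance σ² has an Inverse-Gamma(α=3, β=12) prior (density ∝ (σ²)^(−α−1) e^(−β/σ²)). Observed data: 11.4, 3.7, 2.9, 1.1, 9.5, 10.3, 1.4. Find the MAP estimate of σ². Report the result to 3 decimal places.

Sum of squared deviations about the known mean: SS = (11.4−6)² + (3.7−6)² + (2.9−6)² + (1.1−6)² + (9.5−6)² + (10.3−6)² + (1.4−6)² = 119.97.
The Normal likelihood contributes (σ²)^(−n/2) exp(−SS/(2σ²)), so the posterior is Inverse-Gamma(α + n/2, β + SS/2) = Inverse-Gamma(6.5, 71.985).
The mode of Inverse-Gamma(a, b) is b/(a+1) = 71.985/7.5 ≈ 9.598.

σ̂²_MAP = 9.598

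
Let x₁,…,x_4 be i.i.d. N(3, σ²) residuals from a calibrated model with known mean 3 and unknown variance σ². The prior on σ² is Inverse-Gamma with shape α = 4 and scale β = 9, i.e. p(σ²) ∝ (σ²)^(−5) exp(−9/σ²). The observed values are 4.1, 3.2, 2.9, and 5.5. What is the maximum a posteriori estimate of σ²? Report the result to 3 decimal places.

Sum of squared deviations about the known mean: SS = (4.1−3)² + (3.2−3)² + (2.9−3)² + (5.5−3)² = 7.51.
The Normal likelihood contributes (σ²)^(−n/2) exp(−SS/(2σ²)), so the posterior is Inverse-Gamma(α + n/2, β + SS/2) = Inverse-Gamma(6, 12.755).
The mode of Inverse-Gamma(a, b) is b/(a+1) = 12.755/7 ≈ 1.822.

σ̂²_MAP = 1.822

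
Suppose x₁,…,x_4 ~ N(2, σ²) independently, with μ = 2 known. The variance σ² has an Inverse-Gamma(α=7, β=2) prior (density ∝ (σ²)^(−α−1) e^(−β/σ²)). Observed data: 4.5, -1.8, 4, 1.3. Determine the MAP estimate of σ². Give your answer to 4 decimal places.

Sum of squared deviations about the known mean: SS = (4.5−2)² + (-1.8−2)² + (4−2)² + (1.3−2)² = 25.18.
The Normal likelihood contributes (σ²)^(−n/2) exp(−SS/(2σ²)), so the posterior is Inverse-Gamma(α + n/2, β + SS/2) = Inverse-Gamma(9, 14.59).
The mode of Inverse-Gamma(a, b) is b/(a+1) = 14.59/10 ≈ 1.4590.

σ̂²_MAP = 1.4590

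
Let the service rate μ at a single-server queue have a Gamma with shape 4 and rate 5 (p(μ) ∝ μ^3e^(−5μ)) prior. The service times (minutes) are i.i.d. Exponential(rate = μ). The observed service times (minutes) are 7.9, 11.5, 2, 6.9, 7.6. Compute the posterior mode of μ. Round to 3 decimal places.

μ̂_MAP = 0.196

The Exponential(rate=μ) likelihood is ∝ μ^n e^(−μΣtᵢ). Here n = 5 and Σtᵢ = 7.9 + 11.5 + 2 + 6.9 + 7.6 = 35.9.
Posterior ∝ μ^3e^(−5μ) · μ^5e^(−35.9μ) = μ^8e^(−40.9μ), i.e. Gamma(9, 40.9).
Mode = (a−1)/b = 8/40.9 ≈ 0.196.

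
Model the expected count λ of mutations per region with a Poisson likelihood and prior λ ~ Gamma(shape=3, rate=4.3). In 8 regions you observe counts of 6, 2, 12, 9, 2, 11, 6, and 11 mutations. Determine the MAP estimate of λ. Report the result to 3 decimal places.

λ̂_MAP = 4.959

Σxᵢ = 6+2+12+9+2+11+6+11 = 59, with n = 8.
Posterior ∝ λ^2e^(−4.3λ) · λ^59e^(−8λ) = λ^61e^(−12.3λ), i.e. Gamma(shape=62, rate=12.3).
The mode of a Gamma(a, b) with a ≥ 1 (shape–rate) is (a−1)/b = 61/12.3 ≈ 4.959.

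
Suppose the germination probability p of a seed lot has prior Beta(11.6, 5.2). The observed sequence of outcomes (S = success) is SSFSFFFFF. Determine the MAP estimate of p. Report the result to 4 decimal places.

Prior: Beta(11.6, 5.2).
Data: 3 successes in 9 trials (from the sequence). The binomial likelihood contributes p^3(1−p)^6, so the posterior is Beta(11.6+3, 5.2+6) = Beta(14.6, 11.2).
For Beta(a, b) with a, b > 1 the mode is (a−1)/(a+b−2) = 13.6/23.8 ≈ 0.5714.

p̂_MAP = 0.5714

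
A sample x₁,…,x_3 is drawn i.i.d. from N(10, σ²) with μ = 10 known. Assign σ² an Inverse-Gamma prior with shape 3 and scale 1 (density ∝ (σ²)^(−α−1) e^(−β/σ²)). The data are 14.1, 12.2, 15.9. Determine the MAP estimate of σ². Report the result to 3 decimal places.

σ̂²_MAP = 5.315

Sum of squared deviations about the known mean: SS = (14.1−10)² + (12.2−10)² + (15.9−10)² = 56.46.
The Normal likelihood contributes (σ²)^(−n/2) exp(−SS/(2σ²)), so the posterior is Inverse-Gamma(α + n/2, β + SS/2) = Inverse-Gamma(4.5, 29.23).
The mode of Inverse-Gamma(a, b) is b/(a+1) = 29.23/5.5 ≈ 5.315.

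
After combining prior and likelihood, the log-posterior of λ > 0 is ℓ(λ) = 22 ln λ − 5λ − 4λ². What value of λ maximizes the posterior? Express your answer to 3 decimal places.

ℓ'(λ) = 22/λ − 5 − 8λ. Setting this to zero and multiplying by λ: 8λ² + 5λ − 22 = 0.
λ = (−5 + √(5² + 4·8·22)) / (2·8) = (−5 + √729) / 16 = (−5 + 27)/16 = 11/8.
ℓ''(λ) = −22/λ² − 8 < 0, confirming a maximum.

λ̂_MAP = 1.375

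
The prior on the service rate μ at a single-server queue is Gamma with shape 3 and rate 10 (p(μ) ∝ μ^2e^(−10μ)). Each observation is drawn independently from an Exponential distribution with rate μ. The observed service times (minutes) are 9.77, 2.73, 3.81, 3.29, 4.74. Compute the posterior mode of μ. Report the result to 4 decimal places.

The Exponential(rate=μ) likelihood is ∝ μ^n e^(−μΣtᵢ). Here n = 5 and Σtᵢ = 9.77 + 2.73 + 3.81 + 3.29 + 4.74 = 24.34.
Posterior ∝ μ^2e^(−10μ) · μ^5e^(−24.34μ) = μ^7e^(−34.34μ), i.e. Gamma(8, 34.34).
Mode = (a−1)/b = 7/34.34 ≈ 0.2038.

μ̂_MAP = 0.2038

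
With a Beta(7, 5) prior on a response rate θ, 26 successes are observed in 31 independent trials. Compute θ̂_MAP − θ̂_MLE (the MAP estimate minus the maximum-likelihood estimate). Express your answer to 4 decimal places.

Posterior is Beta(33, 10); MAP = (33−1)/(43−2) = 32/41 ≈ 0.78049.
MLE ignores the prior: θ̂_MLE = k/n = 26/31 ≈ 0.83871.
Difference = 32/41 − 26/31 = -74/1271 ≈ -0.0582.

MAP − MLE = -0.0582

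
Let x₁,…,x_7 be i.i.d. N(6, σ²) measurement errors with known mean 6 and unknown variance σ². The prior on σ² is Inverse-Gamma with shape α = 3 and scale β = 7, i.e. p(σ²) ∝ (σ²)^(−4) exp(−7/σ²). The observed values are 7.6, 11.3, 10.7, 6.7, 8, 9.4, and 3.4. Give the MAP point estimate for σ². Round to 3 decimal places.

Sum of squared deviations about the known mean: SS = (7.6−6)² + (11.3−6)² + (10.7−6)² + (6.7−6)² + (8−6)² + (9.4−6)² + (3.4−6)² = 75.55.
The Normal likelihood contributes (σ²)^(−n/2) exp(−SS/(2σ²)), so the posterior is Inverse-Gamma(α + n/2, β + SS/2) = Inverse-Gamma(6.5, 44.775).
The mode of Inverse-Gamma(a, b) is b/(a+1) = 44.775/7.5 ≈ 5.970.

σ̂²_MAP = 5.970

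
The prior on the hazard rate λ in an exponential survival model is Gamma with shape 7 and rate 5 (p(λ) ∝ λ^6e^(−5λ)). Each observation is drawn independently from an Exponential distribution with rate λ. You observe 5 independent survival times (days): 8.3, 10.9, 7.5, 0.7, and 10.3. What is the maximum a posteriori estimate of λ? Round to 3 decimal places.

The Exponential(rate=λ) likelihood is ∝ λ^n e^(−λΣtᵢ). Here n = 5 and Σtᵢ = 8.3 + 10.9 + 7.5 + 0.7 + 10.3 = 37.7.
Posterior ∝ λ^6e^(−5λ) · λ^5e^(−37.7λ) = λ^11e^(−42.7λ), i.e. Gamma(12, 42.7).
Mode = (a−1)/b = 11/42.7 ≈ 0.258.

λ̂_MAP = 0.258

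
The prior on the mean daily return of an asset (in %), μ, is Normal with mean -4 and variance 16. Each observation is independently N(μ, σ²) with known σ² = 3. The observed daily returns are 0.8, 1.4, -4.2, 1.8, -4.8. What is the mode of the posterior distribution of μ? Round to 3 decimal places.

n = 5; x̄ = (0.8 + 1.4 + (-4.2) + 1.8 + (-4.8))/5 = -5/5 = -1.
For a Normal prior and Normal likelihood with known variance, the posterior is Normal; its mode equals its mean, the precision-weighted average.
Prior precision 1/σ₀² = 1/16 = 0.0625; data precision n/σ² = 5/3.
μ̂ = (0.0625·(-4) + (5/3)·(-1)) / (0.0625 + 5/3) = (-23/12)/(83/48) = -92/83 ≈ -1.108.

μ̂_MAP = -1.108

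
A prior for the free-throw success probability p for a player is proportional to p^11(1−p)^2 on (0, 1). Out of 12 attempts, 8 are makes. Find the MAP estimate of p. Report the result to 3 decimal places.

The prior density ∝ p^11(1−p)^2 is the kernel of Beta(12, 3).
Data: 8 successes in 12 trials. The binomial likelihood contributes p^8(1−p)^4, so the posterior is Beta(12+8, 3+4) = Beta(20, 7).
For Beta(a, b) with a, b > 1 the mode is (a−1)/(a+b−2) = 19/25 ≈ 0.760.

p̂_MAP = 0.760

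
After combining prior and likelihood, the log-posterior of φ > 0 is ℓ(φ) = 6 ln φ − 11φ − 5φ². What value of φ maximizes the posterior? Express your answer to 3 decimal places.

ℓ'(φ) = 6/φ − 11 − 10φ. Setting this to zero and multiplying by φ: 10φ² + 11φ − 6 = 0.
φ = (−11 + √(11² + 4·10·6)) / (2·10) = (−11 + √361) / 20 = (−11 + 19)/20 = 2/5.
ℓ''(φ) = −6/φ² − 10 < 0, confirming a maximum.

φ̂_MAP = 0.400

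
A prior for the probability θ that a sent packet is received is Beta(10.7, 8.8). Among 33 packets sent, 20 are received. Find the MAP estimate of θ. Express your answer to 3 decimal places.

Prior: Beta(10.7, 8.8).
Data: 20 successes in 33 trials. The binomial likelihood contributes θ^20(1−θ)^13, so the posterior is Beta(10.7+20, 8.8+13) = Beta(30.7, 21.8).
For Beta(a, b) with a, b > 1 the mode is (a−1)/(a+b−2) = 29.7/50.5 ≈ 0.588.

θ̂_MAP = 0.588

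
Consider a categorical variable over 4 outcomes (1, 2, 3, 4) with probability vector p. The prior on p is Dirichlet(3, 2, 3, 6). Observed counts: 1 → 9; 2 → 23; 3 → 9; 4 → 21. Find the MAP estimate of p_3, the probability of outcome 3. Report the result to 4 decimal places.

MAP estimate: 0.1528

The posterior is Dirichlet(αᵢ + nᵢ) = Dirichlet(12, 25, 12, 27).
For a Dirichlet(a₁,…,a_K) with all aᵢ > 1, the mode has j-th component (aⱼ − 1)/(Σaᵢ − K).
Here Σaᵢ = 76 and K = 4, so p_3 = (12 − 1)/(76 − 4) = 11/72 ≈ 0.1528.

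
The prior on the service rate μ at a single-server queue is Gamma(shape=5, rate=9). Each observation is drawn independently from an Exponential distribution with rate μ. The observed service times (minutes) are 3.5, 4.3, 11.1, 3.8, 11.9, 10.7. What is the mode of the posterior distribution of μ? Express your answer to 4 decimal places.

The Exponential(rate=μ) likelihood is ∝ μ^n e^(−μΣtᵢ). Here n = 6 and Σtᵢ = 3.5 + 4.3 + 11.1 + 3.8 + 11.9 + 10.7 = 45.3.
Posterior ∝ μ^4e^(−9μ) · μ^6e^(−45.3μ) = μ^10e^(−54.3μ), i.e. Gamma(11, 54.3).
Mode = (a−1)/b = 10/54.3 ≈ 0.1842.

μ̂_MAP = 0.1842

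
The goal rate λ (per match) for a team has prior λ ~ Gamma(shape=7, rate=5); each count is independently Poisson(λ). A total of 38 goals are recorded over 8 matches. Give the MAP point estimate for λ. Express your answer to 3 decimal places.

λ̂_MAP = 3.385

Σxᵢ = 38, n = 8.
Posterior ∝ λ^6e^(−5λ) · λ^38e^(−8λ) = λ^44e^(−13λ), i.e. Gamma(shape=45, rate=13).
The mode of a Gamma(a, b) with a ≥ 1 (shape–rate) is (a−1)/b = 44/13 ≈ 3.385.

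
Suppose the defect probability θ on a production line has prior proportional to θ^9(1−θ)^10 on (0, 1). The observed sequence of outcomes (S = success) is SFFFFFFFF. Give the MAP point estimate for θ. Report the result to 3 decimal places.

The prior density ∝ θ^9(1−θ)^10 is the kernel of Beta(10, 11).
Data: 1 success in 9 trials (from the sequence). The binomial likelihood contributes θ(1−θ)^8, so the posterior is Beta(10+1, 11+8) = Beta(11, 19).
For Beta(a, b) with a, b > 1 the mode is (a−1)/(a+b−2) = 10/28 ≈ 0.357.

θ̂_MAP = 0.357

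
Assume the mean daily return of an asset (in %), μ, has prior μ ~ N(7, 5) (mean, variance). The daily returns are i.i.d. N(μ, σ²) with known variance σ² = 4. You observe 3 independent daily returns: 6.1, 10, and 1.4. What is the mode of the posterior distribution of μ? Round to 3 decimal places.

μ̂_MAP = 6.079

n = 3; x̄ = (6.1 + 10 + 1.4)/3 = 17.5/3 = 35/6 ≈ 5.8333.
For a Normal prior and Normal likelihood with known variance, the posterior is Normal; its mode equals its mean, the precision-weighted average.
Prior precision 1/σ₀² = 1/5 = 0.2; data precision n/σ² = 3/4 = 0.75.
μ̂ = (0.2·7 + 0.75·(35/6)) / (0.2 + 0.75) = 5.775/0.95 = 231/38 ≈ 6.079.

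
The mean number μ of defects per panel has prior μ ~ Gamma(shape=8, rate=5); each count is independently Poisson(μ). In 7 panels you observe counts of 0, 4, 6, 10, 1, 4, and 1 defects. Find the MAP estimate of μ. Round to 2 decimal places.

μ̂_MAP = 2.75

Σxᵢ = 0+4+6+10+1+4+1 = 26, with n = 7.
Posterior ∝ μ^7e^(−5μ) · μ^26e^(−7μ) = μ^33e^(−12μ), i.e. Gamma(shape=34, rate=12).
The mode of a Gamma(a, b) with a ≥ 1 (shape–rate) is (a−1)/b = 33/12 ≈ 2.75.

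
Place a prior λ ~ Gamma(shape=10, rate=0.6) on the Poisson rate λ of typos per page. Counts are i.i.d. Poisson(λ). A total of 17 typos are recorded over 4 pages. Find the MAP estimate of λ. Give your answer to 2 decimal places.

Σxᵢ = 17, n = 4.
Posterior ∝ λ^9e^(−0.6λ) · λ^17e^(−4λ) = λ^26e^(−4.6λ), i.e. Gamma(shape=27, rate=4.6).
The mode of a Gamma(a, b) with a ≥ 1 (shape–rate) is (a−1)/b = 26/4.6 ≈ 5.65.

λ̂_MAP = 5.65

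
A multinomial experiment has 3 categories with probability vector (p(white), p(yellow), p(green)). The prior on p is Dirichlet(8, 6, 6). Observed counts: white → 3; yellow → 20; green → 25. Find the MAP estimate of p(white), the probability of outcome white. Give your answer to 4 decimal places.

The posterior is Dirichlet(αᵢ + nᵢ) = Dirichlet(11, 26, 31).
For a Dirichlet(a₁,…,a_K) with all aᵢ > 1, the mode has j-th component (aⱼ − 1)/(Σaᵢ − K).
Here Σaᵢ = 68 and K = 3, so p(white) = (11 − 1)/(68 − 3) = 10/65 ≈ 0.1538.

MAP estimate of p(white) = 0.1538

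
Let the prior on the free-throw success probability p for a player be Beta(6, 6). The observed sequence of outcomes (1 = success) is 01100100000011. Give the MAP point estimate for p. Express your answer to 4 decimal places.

p̂_MAP = 0.4167

Prior: Beta(6, 6).
Data: 5 successes in 14 trials (from the sequence). The binomial likelihood contributes p^5(1−p)^9, so the posterior is Beta(6+5, 6+9) = Beta(11, 15).
For Beta(a, b) with a, b > 1 the mode is (a−1)/(a+b−2) = 10/24 ≈ 0.4167.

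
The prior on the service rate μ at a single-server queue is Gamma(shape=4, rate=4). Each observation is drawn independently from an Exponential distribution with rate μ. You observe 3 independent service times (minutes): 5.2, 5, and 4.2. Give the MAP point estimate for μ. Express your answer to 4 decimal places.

The Exponential(rate=μ) likelihood is ∝ μ^n e^(−μΣtᵢ). Here n = 3 and Σtᵢ = 5.2 + 5 + 4.2 = 14.4.
Posterior ∝ μ^3e^(−4μ) · μ^3e^(−14.4μ) = μ^6e^(−18.4μ), i.e. Gamma(7, 18.4).
Mode = (a−1)/b = 6/18.4 ≈ 0.3261.

μ̂_MAP = 0.3261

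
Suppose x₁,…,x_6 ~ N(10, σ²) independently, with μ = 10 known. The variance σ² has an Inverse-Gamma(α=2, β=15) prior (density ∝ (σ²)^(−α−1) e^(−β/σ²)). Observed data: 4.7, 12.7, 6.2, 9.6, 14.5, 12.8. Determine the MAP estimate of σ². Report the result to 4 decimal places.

Sum of squared deviations about the known mean: SS = (4.7−10)² + (12.7−10)² + (6.2−10)² + (9.6−10)² + (14.5−10)² + (12.8−10)² = 78.07.
The Normal likelihood contributes (σ²)^(−n/2) exp(−SS/(2σ²)), so the posterior is Inverse-Gamma(α + n/2, β + SS/2) = Inverse-Gamma(5, 54.035).
The mode of Inverse-Gamma(a, b) is b/(a+1) = 54.035/6 ≈ 9.0058.

σ̂²_MAP = 9.0058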